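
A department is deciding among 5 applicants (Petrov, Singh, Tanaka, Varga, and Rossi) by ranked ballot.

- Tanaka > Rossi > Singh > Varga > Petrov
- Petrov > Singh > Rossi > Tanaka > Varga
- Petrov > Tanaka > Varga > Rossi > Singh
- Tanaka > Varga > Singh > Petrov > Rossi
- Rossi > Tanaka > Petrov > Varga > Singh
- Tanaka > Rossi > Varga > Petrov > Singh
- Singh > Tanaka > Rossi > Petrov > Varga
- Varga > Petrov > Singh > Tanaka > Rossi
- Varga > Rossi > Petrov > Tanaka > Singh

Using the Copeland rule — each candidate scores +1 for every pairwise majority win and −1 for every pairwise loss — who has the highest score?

Tanaka

Pairwise results:
  Petrov vs Singh: Petrov wins 6–3.
  Petrov vs Tanaka: Tanaka wins 5–4.
  Petrov vs Varga: Varga wins 5–4.
  Petrov vs Rossi: Rossi wins 5–4.
  Singh vs Tanaka: Tanaka wins 6–3.
  Singh vs Varga: Varga wins 6–3.
  Singh vs Rossi: Rossi wins 5–4.
  Tanaka vs Varga: Tanaka wins 7–2.
  Tanaka vs Rossi: Tanaka wins 6–3.
  Varga vs Rossi: Rossi wins 5–4.
Copeland scores (wins − losses):
  Petrov: 1 − 3 = -2
  Singh: 0 − 4 = -4
  Tanaka: 4 − 0 = 4
  Varga: 2 − 2 = 0
  Rossi: 3 − 1 = 2
Tanaka has the best Copeland score.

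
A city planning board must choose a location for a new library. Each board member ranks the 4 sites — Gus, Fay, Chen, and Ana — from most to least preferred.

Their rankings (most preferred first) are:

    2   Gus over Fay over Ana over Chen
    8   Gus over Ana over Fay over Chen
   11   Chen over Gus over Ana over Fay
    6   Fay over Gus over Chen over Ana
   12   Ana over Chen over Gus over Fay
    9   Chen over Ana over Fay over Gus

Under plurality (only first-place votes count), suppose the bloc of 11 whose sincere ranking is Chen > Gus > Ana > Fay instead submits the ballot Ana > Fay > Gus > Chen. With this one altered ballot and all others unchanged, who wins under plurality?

Ana

First-place totals with the altered ballot: Gus 10, Fay 6, Chen 9, Ana 23.
The switch changes the winner from Chen to Ana.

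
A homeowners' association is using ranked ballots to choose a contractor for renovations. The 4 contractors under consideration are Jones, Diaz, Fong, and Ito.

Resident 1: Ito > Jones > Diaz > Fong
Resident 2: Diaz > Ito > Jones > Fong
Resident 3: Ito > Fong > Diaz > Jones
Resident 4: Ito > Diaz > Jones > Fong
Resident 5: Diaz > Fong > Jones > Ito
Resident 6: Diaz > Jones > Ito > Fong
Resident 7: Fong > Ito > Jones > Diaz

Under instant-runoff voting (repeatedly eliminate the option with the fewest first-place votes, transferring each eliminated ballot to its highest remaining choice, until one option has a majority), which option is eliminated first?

Round 1: Diaz 3, Ito 3, Fong 1, Jones 0. Jones has the fewest and is eliminated.
Round 2: Diaz 3, Ito 3, Fong 1. Fong has the fewest and is eliminated.
Round 3: Ito 4, Diaz 3. Ito has a majority.

Jones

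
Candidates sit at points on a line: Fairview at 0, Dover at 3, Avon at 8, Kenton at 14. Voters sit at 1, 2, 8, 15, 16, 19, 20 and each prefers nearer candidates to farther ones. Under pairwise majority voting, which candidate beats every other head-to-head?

With single-peaked preferences on a line, the Condorcet winner is the candidate closest to the median voter.
The median voter (position 15) is closest to Kenton at 14.
Check: Kenton vs Dover — voters closer to Kenton: 4 of 7.

Kenton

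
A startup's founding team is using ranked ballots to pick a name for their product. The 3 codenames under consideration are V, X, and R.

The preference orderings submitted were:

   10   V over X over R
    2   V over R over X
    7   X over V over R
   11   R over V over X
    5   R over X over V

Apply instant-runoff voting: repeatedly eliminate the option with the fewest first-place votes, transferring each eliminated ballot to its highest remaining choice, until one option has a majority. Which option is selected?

V

Round 1: R 16, V 12, X 7. X has the fewest and is eliminated.
Round 2: V 19, R 16. V has a majority.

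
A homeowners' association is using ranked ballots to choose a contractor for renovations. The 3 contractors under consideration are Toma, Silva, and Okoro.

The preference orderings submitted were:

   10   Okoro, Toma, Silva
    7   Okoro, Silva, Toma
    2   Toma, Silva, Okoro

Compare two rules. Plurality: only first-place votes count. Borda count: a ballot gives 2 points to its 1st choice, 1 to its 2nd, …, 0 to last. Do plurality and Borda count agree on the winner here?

Plurality first-place counts: Toma 2, Silva 0, Okoro 17 → Okoro.
Borda totals: Toma 14, Silva 9, Okoro 34 → Okoro.
The two rules agree on Okoro.

Yes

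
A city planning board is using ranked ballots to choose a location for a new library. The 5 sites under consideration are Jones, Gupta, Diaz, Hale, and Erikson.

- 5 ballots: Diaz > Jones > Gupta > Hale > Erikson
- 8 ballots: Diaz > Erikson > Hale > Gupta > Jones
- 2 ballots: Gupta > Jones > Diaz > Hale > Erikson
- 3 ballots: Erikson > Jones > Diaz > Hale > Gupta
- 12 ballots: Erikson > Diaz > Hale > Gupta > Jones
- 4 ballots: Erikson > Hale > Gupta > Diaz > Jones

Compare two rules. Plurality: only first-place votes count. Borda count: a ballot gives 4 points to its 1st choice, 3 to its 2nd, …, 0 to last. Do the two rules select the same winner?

No

Plurality first-place counts: Jones 0, Gupta 2, Diaz 13, Hale 0, Erikson 19 → Erikson.
Borda totals: Jones 30, Gupta 46, Diaz 102, Hale 62, Erikson 100 → Diaz.
The two rules disagree: plurality picks Erikson, Borda picks Diaz.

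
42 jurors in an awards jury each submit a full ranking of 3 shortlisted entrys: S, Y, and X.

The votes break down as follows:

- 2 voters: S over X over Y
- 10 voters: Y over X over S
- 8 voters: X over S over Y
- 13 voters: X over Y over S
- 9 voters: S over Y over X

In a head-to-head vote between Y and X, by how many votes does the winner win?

4

Ballots ranking Y above X: 10+9 = 19.
Ballots ranking X above Y: 2+8+13 = 23.
X wins 23–19, a margin of 4.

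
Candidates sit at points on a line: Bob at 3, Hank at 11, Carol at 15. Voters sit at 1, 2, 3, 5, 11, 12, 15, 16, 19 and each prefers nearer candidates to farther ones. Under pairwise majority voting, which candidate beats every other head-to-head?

Hank

With single-peaked preferences on a line, the Condorcet winner is the candidate closest to the median voter.
The median voter (position 11) is closest to Hank at 11.
Check: Hank vs Carol — voters closer to Hank: 6 of 9.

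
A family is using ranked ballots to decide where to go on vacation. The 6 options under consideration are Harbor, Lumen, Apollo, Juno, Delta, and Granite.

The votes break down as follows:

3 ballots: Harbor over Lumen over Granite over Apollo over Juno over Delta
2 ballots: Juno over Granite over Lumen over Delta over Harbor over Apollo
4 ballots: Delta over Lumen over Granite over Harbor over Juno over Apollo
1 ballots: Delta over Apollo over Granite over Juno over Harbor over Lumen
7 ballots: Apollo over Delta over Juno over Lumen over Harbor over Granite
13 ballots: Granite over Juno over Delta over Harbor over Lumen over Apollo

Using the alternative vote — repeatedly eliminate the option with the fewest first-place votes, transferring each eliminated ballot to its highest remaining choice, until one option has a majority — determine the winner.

Granite

Round 1: Granite 13, Apollo 7, Delta 5, Harbor 3, Juno 2, Lumen 0. Lumen has the fewest and is eliminated.
Round 2: Granite 13, Apollo 7, Delta 5, Harbor 3, Juno 2. Juno has the fewest and is eliminated.
Round 3: Granite 15, Apollo 7, Delta 5, Harbor 3. Harbor has the fewest and is eliminated.
Round 4: Granite 18, Apollo 7, Delta 5. Granite has a majority.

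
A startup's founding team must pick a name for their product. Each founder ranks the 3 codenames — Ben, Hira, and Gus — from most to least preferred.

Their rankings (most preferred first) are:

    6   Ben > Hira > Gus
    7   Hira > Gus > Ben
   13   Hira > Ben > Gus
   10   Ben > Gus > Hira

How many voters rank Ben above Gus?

Ballots ranking Ben above Gus: 6+13+10 = 29.
Ballots ranking Gus above Ben: 7.
So 29 of 36 voters prefer Ben to Gus.

29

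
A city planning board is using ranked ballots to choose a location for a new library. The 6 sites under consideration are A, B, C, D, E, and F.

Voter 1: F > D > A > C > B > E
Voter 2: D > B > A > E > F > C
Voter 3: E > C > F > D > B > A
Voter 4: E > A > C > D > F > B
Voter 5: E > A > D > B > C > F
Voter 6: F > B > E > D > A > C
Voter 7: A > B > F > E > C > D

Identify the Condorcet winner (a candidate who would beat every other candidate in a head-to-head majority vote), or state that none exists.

No Condorcet winner

Head-to-head results (7 voters total):
A vs B: A wins 4–3.
A vs C: A wins 6–1.
A vs D: D wins 4–3.
A vs E: E wins 4–3.
A vs F: A wins 4–3.
B vs C: B wins 4–3.
B vs D: D wins 5–2.
B vs E: B wins 4–3.
B vs F: F wins 4–3.
C vs D: D wins 4–3.
C vs E: E wins 6–1.
C vs F: F wins 4–3.
D vs E: E wins 5–2.
D vs F: F wins 4–3.
E vs F: E wins 4–3.
No candidate beats all others: A beats B beats E beats A, a majority cycle.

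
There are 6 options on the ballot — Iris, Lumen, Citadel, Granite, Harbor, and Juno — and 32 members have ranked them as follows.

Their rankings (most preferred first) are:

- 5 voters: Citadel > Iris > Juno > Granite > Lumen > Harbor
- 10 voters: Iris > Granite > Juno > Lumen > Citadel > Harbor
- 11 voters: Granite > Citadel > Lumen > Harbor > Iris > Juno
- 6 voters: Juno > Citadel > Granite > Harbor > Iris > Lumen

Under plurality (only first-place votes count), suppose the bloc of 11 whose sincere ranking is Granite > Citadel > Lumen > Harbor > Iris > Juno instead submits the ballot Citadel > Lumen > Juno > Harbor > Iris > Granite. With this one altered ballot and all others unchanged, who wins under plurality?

Citadel

First-place totals with the altered ballot: Iris 10, Lumen 0, Citadel 16, Granite 0, Harbor 0, Juno 6.
The switch changes the winner from Granite to Citadel.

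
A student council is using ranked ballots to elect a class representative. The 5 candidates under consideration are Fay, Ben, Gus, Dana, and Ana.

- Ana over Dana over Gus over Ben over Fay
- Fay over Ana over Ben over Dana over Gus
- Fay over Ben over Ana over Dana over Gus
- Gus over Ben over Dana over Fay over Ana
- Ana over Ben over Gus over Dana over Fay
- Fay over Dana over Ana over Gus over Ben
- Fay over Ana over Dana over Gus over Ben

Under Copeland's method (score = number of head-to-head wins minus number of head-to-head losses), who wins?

Pairwise results:
  Fay vs Ben: Fay wins 4–3.
  Fay vs Gus: Fay wins 4–3.
  Fay vs Dana: Fay wins 4–3.
  Fay vs Ana: Fay wins 5–2.
  Ben vs Gus: Gus wins 4–3.
  Ben vs Dana: Ben wins 4–3.
  Ben vs Ana: Ana wins 5–2.
  Gus vs Dana: Dana wins 5–2.
  Gus vs Ana: Ana wins 6–1.
  Dana vs Ana: Ana wins 5–2.
Copeland scores (wins − losses):
  Fay: 4 − 0 = 4
  Ben: 1 − 3 = -2
  Gus: 1 − 3 = -2
  Dana: 1 − 3 = -2
  Ana: 3 − 1 = 2
Fay has the best Copeland score.

Fay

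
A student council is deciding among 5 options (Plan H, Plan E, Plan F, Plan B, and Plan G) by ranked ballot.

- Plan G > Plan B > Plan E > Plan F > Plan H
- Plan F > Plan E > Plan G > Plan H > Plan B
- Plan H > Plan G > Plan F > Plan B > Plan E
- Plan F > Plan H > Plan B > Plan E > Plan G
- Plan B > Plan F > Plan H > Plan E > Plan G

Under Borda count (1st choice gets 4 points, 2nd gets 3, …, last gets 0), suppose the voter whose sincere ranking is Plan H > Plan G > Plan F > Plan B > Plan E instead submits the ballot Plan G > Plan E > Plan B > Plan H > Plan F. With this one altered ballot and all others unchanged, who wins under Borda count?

Plan F

Borda totals with the altered ballot: Plan H 7, Plan E 10, Plan F 12, Plan B 11, Plan G 10.
The winner is unchanged: still Plan F.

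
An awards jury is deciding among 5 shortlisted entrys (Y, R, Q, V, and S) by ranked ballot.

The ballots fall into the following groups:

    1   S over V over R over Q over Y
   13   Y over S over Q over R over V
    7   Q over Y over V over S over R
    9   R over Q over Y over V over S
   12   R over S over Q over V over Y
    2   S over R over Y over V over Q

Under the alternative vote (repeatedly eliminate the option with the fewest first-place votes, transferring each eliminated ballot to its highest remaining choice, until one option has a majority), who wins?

R

Round 1: R 21, Y 13, Q 7, S 3, V 0. V has the fewest and is eliminated.
Round 2: R 21, Y 13, Q 7, S 3. S has the fewest and is eliminated.
Round 3: R 24, Y 13, Q 7. R has a majority.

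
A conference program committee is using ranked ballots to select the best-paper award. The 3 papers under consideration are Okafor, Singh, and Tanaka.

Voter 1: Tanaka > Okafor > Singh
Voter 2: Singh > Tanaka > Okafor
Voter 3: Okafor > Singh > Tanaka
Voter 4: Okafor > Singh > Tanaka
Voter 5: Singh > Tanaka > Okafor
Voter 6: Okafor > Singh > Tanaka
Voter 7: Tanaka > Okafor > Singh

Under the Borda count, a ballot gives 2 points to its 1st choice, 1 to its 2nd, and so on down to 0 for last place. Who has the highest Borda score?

Borda scores:
  Okafor: 1 + 0 + 2 + 2 + 0 + 2 + 1 = 8
  Singh: 0 + 2 + 1 + 1 + 2 + 1 + 0 = 7
  Tanaka: 2 + 1 + 0 + 0 + 1 + 0 + 2 = 6
Okafor has the highest total.

Okafor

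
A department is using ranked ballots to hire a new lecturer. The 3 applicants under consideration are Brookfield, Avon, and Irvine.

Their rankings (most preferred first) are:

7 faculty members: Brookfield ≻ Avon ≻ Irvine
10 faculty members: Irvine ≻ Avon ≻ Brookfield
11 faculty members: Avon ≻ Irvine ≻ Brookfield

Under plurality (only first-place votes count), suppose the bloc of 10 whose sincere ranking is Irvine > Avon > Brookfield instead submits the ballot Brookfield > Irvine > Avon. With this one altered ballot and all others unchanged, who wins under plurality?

Brookfield

First-place totals with the altered ballot: Brookfield 17, Avon 11, Irvine 0.
The switch changes the winner from Avon to Brookfield.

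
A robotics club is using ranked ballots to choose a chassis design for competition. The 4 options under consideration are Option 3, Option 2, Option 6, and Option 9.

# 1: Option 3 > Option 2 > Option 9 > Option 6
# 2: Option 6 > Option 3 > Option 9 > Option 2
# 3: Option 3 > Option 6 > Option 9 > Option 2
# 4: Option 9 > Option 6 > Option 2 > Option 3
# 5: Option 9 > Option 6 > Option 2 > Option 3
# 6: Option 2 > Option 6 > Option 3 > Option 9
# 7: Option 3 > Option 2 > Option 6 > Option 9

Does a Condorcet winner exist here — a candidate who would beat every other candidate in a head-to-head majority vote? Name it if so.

Head-to-head results (7 voters total):
Option 3 vs Option 2: Option 3 wins 4–3.
Option 3 vs Option 6: Option 6 wins 4–3.
Option 3 vs Option 9: Option 3 wins 5–2.
Option 2 vs Option 6: Option 6 wins 4–3.
Option 2 vs Option 9: Option 9 wins 4–3.
Option 6 vs Option 9: Option 6 wins 4–3.
Option 6 beats each rival — Option 3 (4–3), Option 2 (4–3), Option 9 (4–3) — so Option 6 is the Condorcet winner.

Option 6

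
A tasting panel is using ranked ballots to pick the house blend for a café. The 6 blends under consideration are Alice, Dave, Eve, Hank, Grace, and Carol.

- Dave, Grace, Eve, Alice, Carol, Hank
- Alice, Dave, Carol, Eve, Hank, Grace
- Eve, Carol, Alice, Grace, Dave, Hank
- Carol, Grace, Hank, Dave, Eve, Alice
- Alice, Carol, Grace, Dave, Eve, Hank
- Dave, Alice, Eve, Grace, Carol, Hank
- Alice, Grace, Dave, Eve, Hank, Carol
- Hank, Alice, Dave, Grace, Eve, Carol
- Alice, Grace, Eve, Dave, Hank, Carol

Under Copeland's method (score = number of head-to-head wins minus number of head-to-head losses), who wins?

Pairwise results:
  Alice vs Dave: Alice wins 6–3.
  Alice vs Eve: Alice wins 6–3.
  Alice vs Hank: Alice wins 7–2.
  Alice vs Grace: Alice wins 7–2.
  Alice vs Carol: Alice wins 7–2.
  Dave vs Eve: Dave wins 7–2.
  Dave vs Hank: Dave wins 7–2.
  Dave vs Grace: Grace wins 5–4.
  Dave vs Carol: Dave wins 6–3.
  Eve vs Hank: Eve wins 7–2.
  Eve vs Grace: Grace wins 6–3.
  Eve vs Carol: Eve wins 6–3.
  Hank vs Grace: Grace wins 7–2.
  Hank vs Carol: Carol wins 6–3.
  Grace vs Carol: Grace wins 5–4.
Copeland scores (wins − losses):
  Alice: 5 − 0 = 5
  Dave: 3 − 2 = 1
  Eve: 2 − 3 = -1
  Hank: 0 − 5 = -5
  Grace: 4 − 1 = 3
  Carol: 1 − 4 = -3
Alice has the best Copeland score.

Alice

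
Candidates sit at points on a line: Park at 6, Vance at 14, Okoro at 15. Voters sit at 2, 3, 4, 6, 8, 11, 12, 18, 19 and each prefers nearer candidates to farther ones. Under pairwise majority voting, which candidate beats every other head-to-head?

Park

With single-peaked preferences on a line, the Condorcet winner is the candidate closest to the median voter.
The median voter (position 8) is closest to Park at 6.
Check: Park vs Vance — voters closer to Park: 5 of 9.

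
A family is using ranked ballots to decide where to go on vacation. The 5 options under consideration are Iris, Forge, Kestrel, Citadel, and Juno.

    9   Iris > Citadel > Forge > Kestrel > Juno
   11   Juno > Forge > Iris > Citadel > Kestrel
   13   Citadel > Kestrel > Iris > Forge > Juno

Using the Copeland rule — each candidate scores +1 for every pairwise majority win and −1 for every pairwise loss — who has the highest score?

Iris

Pairwise results:
  Iris vs Forge: Iris wins 22–11.
  Iris vs Kestrel: Iris wins 20–13.
  Iris vs Citadel: Iris wins 20–13.
  Iris vs Juno: Iris wins 22–11.
  Forge vs Kestrel: Forge wins 20–13.
  Forge vs Citadel: Citadel wins 22–11.
  Forge vs Juno: Forge wins 22–11.
  Kestrel vs Citadel: Citadel wins 33–0.
  Kestrel vs Juno: Kestrel wins 22–11.
  Citadel vs Juno: Citadel wins 22–11.
Copeland scores (wins − losses):
  Iris: 4 − 0 = 4
  Forge: 2 − 2 = 0
  Kestrel: 1 − 3 = -2
  Citadel: 3 − 1 = 2
  Juno: 0 − 4 = -4
Iris has the best Copeland score.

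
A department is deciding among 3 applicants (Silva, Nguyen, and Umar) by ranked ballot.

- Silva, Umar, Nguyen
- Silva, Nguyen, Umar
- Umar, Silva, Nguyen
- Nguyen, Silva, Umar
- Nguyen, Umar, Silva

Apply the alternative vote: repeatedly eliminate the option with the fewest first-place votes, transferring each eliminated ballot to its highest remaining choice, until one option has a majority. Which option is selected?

Round 1: Silva 2, Nguyen 2, Umar 1. Umar has the fewest and is eliminated.
Round 2: Silva 3, Nguyen 2. Silva has a majority.

Silva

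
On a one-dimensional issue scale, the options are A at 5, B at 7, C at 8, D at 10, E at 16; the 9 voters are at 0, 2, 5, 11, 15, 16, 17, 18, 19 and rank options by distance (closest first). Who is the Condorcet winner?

With single-peaked preferences on a line, the Condorcet winner is the candidate closest to the median voter.
The median voter (position 15) is closest to E at 16.
Check: E vs B — voters closer to E: 5 of 9.

E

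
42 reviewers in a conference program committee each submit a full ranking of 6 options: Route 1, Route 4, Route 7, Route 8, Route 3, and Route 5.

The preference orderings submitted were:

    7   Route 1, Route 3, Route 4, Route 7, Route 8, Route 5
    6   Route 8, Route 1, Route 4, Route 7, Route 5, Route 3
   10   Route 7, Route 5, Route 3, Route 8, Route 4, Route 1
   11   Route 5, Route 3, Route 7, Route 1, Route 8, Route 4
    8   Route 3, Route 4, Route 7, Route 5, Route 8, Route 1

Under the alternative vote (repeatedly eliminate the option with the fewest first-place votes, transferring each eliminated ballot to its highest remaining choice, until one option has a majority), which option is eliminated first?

Route 4

Round 1: Route 5 11, Route 7 10, Route 3 8, Route 1 7, Route 8 6, Route 4 0. Route 4 has the fewest and is eliminated.
Round 2: Route 5 11, Route 7 10, Route 3 8, Route 1 7, Route 8 6. Route 8 has the fewest and is eliminated.
Round 3: Route 1 13, Route 5 11, Route 7 10, Route 3 8. Route 3 has the fewest and is eliminated.
Round 4: Route 7 18, Route 1 13, Route 5 11. Route 5 has the fewest and is eliminated.
Round 5: Route 7 29, Route 1 13. Route 7 has a majority.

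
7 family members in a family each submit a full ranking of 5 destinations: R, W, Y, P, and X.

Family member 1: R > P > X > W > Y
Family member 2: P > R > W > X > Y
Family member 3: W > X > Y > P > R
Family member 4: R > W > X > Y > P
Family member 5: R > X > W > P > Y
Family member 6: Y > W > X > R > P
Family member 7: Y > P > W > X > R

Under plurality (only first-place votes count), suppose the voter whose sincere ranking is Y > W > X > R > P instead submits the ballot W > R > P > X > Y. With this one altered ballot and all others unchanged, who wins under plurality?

R

First-place totals with the altered ballot: R 3, W 2, Y 1, P 1, X 0.
The winner is unchanged: still R.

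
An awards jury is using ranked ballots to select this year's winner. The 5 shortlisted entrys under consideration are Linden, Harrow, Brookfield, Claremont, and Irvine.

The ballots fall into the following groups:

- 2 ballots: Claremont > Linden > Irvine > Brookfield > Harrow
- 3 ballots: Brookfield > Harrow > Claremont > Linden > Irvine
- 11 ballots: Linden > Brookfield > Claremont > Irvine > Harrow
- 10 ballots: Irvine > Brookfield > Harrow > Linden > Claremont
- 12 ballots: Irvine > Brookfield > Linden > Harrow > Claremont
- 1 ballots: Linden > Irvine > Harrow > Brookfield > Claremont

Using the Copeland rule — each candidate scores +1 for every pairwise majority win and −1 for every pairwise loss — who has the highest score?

Pairwise results:
  Linden vs Harrow: Linden wins 26–13.
  Linden vs Brookfield: Brookfield wins 25–14.
  Linden vs Claremont: Linden wins 34–5.
  Linden vs Irvine: Irvine wins 22–17.
  Harrow vs Brookfield: Brookfield wins 38–1.
  Harrow vs Claremont: Harrow wins 26–13.
  Harrow vs Irvine: Irvine wins 36–3.
  Brookfield vs Claremont: Brookfield wins 37–2.
  Brookfield vs Irvine: Irvine wins 25–14.
  Claremont vs Irvine: Irvine wins 23–16.
Copeland scores (wins − losses):
  Linden: 2 − 2 = 0
  Harrow: 1 − 3 = -2
  Brookfield: 3 − 1 = 2
  Claremont: 0 − 4 = -4
  Irvine: 4 − 0 = 4
Irvine has the best Copeland score.

Irvine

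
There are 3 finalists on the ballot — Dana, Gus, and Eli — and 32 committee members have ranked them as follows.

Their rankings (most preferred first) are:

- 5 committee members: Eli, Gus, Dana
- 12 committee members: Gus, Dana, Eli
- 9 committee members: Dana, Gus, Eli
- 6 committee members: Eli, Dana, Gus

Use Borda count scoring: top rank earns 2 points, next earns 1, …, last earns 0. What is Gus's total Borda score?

Borda scores:
  Dana: 5·0 + 12·1 + 9·2 + 6·1 = 36
  Gus: 5·1 + 12·2 + 9·1 + 6·0 = 38
  Eli: 5·2 + 12·0 + 9·0 + 6·2 = 22

38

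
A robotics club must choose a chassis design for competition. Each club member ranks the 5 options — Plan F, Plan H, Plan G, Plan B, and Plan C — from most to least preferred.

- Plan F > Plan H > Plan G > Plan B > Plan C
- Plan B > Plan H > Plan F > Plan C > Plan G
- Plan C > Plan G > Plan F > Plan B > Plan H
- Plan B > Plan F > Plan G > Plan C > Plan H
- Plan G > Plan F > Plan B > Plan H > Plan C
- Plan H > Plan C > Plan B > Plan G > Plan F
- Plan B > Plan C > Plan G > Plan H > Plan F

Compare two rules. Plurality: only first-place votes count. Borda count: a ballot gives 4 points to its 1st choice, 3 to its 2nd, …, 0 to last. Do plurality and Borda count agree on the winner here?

Yes

Plurality first-place counts: Plan F 1, Plan H 1, Plan G 1, Plan B 3, Plan C 1 → Plan B.
Borda totals: Plan F 14, Plan H 12, Plan G 14, Plan B 18, Plan C 12 → Plan B.
The two rules agree on Plan B.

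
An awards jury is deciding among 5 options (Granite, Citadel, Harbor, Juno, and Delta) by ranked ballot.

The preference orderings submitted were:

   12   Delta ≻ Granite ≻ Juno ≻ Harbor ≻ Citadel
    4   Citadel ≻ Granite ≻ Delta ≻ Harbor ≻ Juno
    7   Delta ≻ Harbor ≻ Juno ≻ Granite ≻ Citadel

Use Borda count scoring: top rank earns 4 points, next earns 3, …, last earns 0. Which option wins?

Delta

Borda scores:
  Granite: 12·3 + 4·3 + 7·1 = 55
  Citadel: 12·0 + 4·4 + 7·0 = 16
  Harbor: 12·1 + 4·1 + 7·3 = 37
  Juno: 12·2 + 4·0 + 7·2 = 38
  Delta: 12·4 + 4·2 + 7·4 = 84
Delta has the highest total.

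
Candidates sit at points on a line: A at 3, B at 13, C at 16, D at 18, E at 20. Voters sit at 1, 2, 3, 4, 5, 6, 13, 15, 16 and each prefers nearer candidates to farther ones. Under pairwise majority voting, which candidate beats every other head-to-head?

A

With single-peaked preferences on a line, the Condorcet winner is the candidate closest to the median voter.
The median voter (position 5) is closest to A at 3.
Check: A vs D — voters closer to A: 6 of 9.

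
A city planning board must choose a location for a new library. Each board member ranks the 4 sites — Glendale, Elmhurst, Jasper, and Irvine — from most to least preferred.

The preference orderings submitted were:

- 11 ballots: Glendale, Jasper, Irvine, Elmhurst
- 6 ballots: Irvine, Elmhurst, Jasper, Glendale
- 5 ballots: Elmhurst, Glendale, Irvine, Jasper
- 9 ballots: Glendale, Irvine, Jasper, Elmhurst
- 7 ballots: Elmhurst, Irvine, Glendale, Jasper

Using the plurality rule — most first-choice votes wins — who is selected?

First-place vote totals:
  Glendale: 20
  Elmhurst: 12
  Jasper: 0
  Irvine: 6
Glendale has the most first-place votes.

Glendale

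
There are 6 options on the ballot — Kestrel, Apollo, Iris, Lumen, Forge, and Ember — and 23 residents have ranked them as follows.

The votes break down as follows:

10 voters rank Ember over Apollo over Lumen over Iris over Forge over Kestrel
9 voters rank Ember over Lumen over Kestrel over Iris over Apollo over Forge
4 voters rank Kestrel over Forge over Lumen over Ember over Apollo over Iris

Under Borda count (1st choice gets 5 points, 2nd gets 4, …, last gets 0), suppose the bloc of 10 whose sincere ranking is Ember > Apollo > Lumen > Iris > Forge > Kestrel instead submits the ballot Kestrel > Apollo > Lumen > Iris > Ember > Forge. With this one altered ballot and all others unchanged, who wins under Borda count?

Borda totals with the altered ballot: Kestrel 97, Apollo 53, Iris 38, Lumen 78, Forge 16, Ember 63.
The switch changes the winner from Ember to Kestrel.

Kestrel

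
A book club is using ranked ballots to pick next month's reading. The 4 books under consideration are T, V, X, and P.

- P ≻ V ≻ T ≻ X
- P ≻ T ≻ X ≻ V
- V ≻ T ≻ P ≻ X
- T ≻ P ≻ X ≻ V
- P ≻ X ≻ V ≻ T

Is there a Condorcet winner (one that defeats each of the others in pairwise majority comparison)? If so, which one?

P

Head-to-head results (5 voters total):
T vs V: V wins 3–2.
T vs X: T wins 4–1.
T vs P: P wins 3–2.
V vs X: X wins 3–2.
V vs P: P wins 4–1.
X vs P: P wins 5–0.
P beats each rival — T (3–2), V (4–1), X (5–0) — so P is the Condorcet winner.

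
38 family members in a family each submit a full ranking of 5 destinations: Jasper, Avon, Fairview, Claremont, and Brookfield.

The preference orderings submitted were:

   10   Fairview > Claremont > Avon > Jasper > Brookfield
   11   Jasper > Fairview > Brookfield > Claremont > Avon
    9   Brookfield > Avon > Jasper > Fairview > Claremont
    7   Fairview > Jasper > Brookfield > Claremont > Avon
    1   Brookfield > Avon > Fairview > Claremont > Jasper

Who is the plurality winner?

First-place vote totals:
  Jasper: 11
  Avon: 0
  Fairview: 17
  Claremont: 0
  Brookfield: 10
Fairview has the most first-place votes.

Fairview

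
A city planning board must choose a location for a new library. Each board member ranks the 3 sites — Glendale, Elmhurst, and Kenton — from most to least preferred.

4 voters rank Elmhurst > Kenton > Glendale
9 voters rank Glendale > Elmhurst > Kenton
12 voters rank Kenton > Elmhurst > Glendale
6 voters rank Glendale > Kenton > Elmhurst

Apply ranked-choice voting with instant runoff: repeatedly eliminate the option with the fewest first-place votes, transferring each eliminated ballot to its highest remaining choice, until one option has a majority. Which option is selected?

Round 1: Glendale 15, Kenton 12, Elmhurst 4. Elmhurst has the fewest and is eliminated.
Round 2: Kenton 16, Glendale 15. Kenton has a majority.

Kenton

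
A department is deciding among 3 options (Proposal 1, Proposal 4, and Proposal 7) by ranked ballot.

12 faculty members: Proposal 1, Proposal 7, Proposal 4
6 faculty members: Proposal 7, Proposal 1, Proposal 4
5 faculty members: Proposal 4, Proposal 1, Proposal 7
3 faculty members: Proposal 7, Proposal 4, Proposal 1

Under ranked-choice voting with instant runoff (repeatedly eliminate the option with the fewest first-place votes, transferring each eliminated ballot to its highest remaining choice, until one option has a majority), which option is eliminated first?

Proposal 4

Round 1: Proposal 1 12, Proposal 7 9, Proposal 4 5. Proposal 4 has the fewest and is eliminated.
Round 2: Proposal 1 17, Proposal 7 9. Proposal 1 has a majority.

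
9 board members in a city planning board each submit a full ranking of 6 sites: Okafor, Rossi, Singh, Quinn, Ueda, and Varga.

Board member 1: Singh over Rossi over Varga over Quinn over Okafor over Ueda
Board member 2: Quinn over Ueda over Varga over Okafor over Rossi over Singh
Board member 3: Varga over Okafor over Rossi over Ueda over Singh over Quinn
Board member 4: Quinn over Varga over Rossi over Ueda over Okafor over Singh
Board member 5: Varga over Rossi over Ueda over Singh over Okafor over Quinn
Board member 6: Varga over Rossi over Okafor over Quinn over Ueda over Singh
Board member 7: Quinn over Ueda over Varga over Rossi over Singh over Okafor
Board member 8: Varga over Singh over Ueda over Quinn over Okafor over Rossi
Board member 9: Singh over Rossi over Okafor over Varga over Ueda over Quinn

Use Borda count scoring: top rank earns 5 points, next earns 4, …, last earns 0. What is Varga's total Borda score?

Borda scores:
  Okafor: 1 + 2 + 4 + 1 + 1 + 3 + 0 + 1 + 3 = 16
  Rossi: 4 + 1 + 3 + 3 + 4 + 4 + 2 + 0 + 4 = 25
  Singh: 5 + 0 + 1 + 0 + 2 + 0 + 1 + 4 + 5 = 18
  Quinn: 2 + 5 + 0 + 5 + 0 + 2 + 5 + 2 + 0 = 21
  Ueda: 0 + 4 + 2 + 2 + 3 + 1 + 4 + 3 + 1 = 20
  Varga: 3 + 3 + 5 + 4 + 5 + 5 + 3 + 5 + 2 = 35

35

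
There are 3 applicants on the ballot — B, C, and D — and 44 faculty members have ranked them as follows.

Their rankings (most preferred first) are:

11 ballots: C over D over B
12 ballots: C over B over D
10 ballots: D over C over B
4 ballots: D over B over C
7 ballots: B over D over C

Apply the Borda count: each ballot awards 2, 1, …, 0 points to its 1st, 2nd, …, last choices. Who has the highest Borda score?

C

Borda scores:
  B: 11·0 + 12·1 + 10·0 + 4·1 + 7·2 = 30
  C: 11·2 + 12·2 + 10·1 + 4·0 + 7·0 = 56
  D: 11·1 + 12·0 + 10·2 + 4·2 + 7·1 = 46
C has the highest total.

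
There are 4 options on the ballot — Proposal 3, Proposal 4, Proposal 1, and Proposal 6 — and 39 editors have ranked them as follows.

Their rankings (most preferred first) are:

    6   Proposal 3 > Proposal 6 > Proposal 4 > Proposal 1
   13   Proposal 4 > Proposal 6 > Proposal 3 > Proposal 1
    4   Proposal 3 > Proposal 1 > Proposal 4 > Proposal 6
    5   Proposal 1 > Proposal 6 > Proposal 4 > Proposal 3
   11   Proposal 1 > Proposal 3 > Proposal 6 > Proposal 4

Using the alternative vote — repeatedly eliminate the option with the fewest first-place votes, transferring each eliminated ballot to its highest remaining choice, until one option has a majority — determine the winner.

Round 1: Proposal 1 16, Proposal 4 13, Proposal 3 10, Proposal 6 0. Proposal 6 has the fewest and is eliminated.
Round 2: Proposal 1 16, Proposal 4 13, Proposal 3 10. Proposal 3 has the fewest and is eliminated.
Round 3: Proposal 1 20, Proposal 4 19. Proposal 1 has a majority.

Proposal 1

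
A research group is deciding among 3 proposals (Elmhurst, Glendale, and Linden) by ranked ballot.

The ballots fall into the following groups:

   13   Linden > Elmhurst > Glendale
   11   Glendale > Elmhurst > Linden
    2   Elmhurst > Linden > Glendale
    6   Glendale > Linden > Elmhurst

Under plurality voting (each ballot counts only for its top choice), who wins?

First-place vote totals:
  Elmhurst: 2
  Glendale: 17
  Linden: 13
Glendale has the most first-place votes.

Glendale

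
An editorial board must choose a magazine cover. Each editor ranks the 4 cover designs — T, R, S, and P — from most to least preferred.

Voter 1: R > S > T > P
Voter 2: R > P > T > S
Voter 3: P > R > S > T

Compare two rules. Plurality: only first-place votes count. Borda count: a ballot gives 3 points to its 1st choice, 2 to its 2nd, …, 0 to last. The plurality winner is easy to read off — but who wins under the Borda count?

Plurality first-place counts: T 0, R 2, S 0, P 1 → R.
Borda totals: T 2, R 8, S 3, P 5 → R.

R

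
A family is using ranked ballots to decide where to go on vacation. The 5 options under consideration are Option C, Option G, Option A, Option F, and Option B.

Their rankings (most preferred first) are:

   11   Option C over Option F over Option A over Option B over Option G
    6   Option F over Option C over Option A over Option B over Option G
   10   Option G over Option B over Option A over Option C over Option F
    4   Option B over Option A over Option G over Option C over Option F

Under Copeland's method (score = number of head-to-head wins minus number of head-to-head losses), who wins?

Option C

Pairwise results:
  Option C vs Option G: Option C wins 17–14.
  Option C vs Option A: Option C wins 17–14.
  Option C vs Option F: Option C wins 25–6.
  Option C vs Option B: Option C wins 17–14.
  Option G vs Option A: Option A wins 21–10.
  Option G vs Option F: Option F wins 17–14.
  Option G vs Option B: Option B wins 21–10.
  Option A vs Option F: Option F wins 17–14.
  Option A vs Option B: Option A wins 17–14.
  Option F vs Option B: Option F wins 17–14.
Copeland scores (wins − losses):
  Option C: 4 − 0 = 4
  Option G: 0 − 4 = -4
  Option A: 2 − 2 = 0
  Option F: 3 − 1 = 2
  Option B: 1 − 3 = -2
Option C has the best Copeland score.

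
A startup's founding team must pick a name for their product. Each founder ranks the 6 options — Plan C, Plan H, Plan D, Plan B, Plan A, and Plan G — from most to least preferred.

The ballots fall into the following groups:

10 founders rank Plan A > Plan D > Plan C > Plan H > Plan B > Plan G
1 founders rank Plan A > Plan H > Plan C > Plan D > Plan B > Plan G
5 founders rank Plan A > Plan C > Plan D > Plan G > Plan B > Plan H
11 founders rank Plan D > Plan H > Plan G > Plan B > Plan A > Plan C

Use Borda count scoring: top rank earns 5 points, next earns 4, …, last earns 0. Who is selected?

Borda scores:
  Plan C: 10·3 + 3 + 5·4 + 11·0 = 53
  Plan H: 10·2 + 4 + 5·0 + 11·4 = 68
  Plan D: 10·4 + 2 + 5·3 + 11·5 = 112
  Plan B: 10·1 + 1 + 5·1 + 11·2 = 38
  Plan A: 10·5 + 5 + 5·5 + 11·1 = 91
  Plan G: 10·0 + 0 + 5·2 + 11·3 = 43
Plan D has the highest total.

Plan D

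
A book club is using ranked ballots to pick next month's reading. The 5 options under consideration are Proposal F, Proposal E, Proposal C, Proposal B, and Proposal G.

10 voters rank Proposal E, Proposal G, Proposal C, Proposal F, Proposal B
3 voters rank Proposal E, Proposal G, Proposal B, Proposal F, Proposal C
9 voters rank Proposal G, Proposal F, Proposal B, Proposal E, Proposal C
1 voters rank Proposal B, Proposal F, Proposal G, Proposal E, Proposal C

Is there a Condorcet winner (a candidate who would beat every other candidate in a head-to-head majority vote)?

Head-to-head results (23 voters total):
Proposal F vs Proposal E: Proposal E wins 13–10.
Proposal F vs Proposal C: Proposal F wins 13–10.
Proposal F vs Proposal B: Proposal F wins 19–4.
Proposal F vs Proposal G: Proposal G wins 22–1.
Proposal E vs Proposal C: Proposal E wins 23–0.
Proposal E vs Proposal B: Proposal E wins 13–10.
Proposal E vs Proposal G: Proposal E wins 13–10.
Proposal C vs Proposal B: Proposal B wins 13–10.
Proposal C vs Proposal G: Proposal G wins 23–0.
Proposal B vs Proposal G: Proposal G wins 22–1.
Proposal E beats each rival — Proposal F (13–10), Proposal C (23–0), Proposal B (13–10), Proposal G (13–10) — so Proposal E is the Condorcet winner.

Yes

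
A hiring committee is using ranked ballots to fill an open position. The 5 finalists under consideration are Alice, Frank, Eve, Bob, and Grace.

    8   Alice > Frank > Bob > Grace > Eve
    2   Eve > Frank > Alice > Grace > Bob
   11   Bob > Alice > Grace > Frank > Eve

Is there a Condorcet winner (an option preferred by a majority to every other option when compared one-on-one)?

Head-to-head results (21 voters total):
Alice vs Frank: Alice wins 19–2.
Alice vs Eve: Alice wins 19–2.
Alice vs Bob: Bob wins 11–10.
Alice vs Grace: Alice wins 21–0.
Frank vs Eve: Frank wins 19–2.
Frank vs Bob: Bob wins 11–10.
Frank vs Grace: Grace wins 11–10.
Eve vs Bob: Bob wins 19–2.
Eve vs Grace: Grace wins 19–2.
Bob vs Grace: Bob wins 19–2.
Bob beats each rival — Alice (11–10), Frank (11–10), Eve (19–2), Grace (19–2) — so Bob is the Condorcet winner.

Yes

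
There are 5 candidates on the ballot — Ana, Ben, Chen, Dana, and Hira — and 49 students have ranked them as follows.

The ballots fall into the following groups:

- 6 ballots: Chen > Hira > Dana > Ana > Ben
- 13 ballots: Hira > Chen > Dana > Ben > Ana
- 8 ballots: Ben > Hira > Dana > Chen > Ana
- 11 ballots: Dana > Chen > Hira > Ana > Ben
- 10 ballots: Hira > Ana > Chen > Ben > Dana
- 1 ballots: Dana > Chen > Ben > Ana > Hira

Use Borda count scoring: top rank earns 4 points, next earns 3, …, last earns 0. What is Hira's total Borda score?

Borda scores:
  Ana: 6·1 + 13·0 + 8·0 + 11·1 + 10·3 + 1 = 48
  Ben: 6·0 + 13·1 + 8·4 + 11·0 + 10·1 + 2 = 57
  Chen: 6·4 + 13·3 + 8·1 + 11·3 + 10·2 + 3 = 127
  Dana: 6·2 + 13·2 + 8·2 + 11·4 + 10·0 + 4 = 102
  Hira: 6·3 + 13·4 + 8·3 + 11·2 + 10·4 + 0 = 156

156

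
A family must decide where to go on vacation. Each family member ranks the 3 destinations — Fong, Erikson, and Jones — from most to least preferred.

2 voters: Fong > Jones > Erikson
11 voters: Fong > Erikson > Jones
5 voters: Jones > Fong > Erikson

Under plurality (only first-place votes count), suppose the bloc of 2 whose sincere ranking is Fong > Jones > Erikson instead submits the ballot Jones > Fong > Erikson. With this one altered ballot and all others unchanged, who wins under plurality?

Fong

First-place totals with the altered ballot: Fong 11, Erikson 0, Jones 7.
The winner is unchanged: still Fong.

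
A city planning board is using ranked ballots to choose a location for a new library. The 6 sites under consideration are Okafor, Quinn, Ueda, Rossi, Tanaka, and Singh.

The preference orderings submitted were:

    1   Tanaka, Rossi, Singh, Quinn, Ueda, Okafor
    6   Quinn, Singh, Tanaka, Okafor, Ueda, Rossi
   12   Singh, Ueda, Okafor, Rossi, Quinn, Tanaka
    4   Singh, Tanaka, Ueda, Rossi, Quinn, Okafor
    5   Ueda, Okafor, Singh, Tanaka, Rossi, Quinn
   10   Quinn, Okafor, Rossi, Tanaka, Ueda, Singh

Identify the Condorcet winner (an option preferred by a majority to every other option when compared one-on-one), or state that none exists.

Head-to-head results (38 voters total):
Okafor vs Quinn: Quinn wins 21–17.
Okafor vs Ueda: Ueda wins 22–16.
Okafor vs Rossi: Okafor wins 33–5.
Okafor vs Tanaka: Okafor wins 27–11.
Okafor vs Singh: Singh wins 23–15.
Quinn vs Ueda: Ueda wins 21–17.
Quinn vs Rossi: Rossi wins 22–16.
Quinn vs Tanaka: Quinn wins 28–10.
Quinn vs Singh: Singh wins 22–16.
Ueda vs Rossi: Ueda wins 27–11.
Ueda vs Tanaka: Tanaka wins 21–17.
Ueda vs Singh: Singh wins 23–15.
Rossi vs Tanaka: Rossi wins 22–16.
Rossi vs Singh: Singh wins 27–11.
Tanaka vs Singh: Singh wins 27–11.
Singh beats each rival — Okafor (23–15), Quinn (22–16), Ueda (23–15), Rossi (27–11), Tanaka (27–11) — so Singh is the Condorcet winner.

Singh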